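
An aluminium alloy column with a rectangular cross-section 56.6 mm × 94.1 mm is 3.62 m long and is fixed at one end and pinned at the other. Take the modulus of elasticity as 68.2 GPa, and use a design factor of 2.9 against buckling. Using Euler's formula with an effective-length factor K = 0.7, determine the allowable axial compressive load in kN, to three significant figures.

P_allow = 51.4 kN

Buckling occurs about the weak axis: I_min = h·b³/12 = 94.1×56.6³/12 = 1.422×10^6 mm⁴ (b = 56.6 mm is the smaller dimension).
Effective length L_e = KL = 0.7×3.62 m = 2534 mm.
Euler critical load P_cr = π²EI/L_e² = π²×68200×1.422×10^6/2534² = 149000 N.
P_allow = P_cr/n = 149000/2.9 = 51400 N.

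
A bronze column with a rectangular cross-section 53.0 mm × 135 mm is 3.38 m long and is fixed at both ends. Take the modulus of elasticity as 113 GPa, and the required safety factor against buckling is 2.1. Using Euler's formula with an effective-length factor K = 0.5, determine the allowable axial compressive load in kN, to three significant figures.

P_allow = 311 kN

Buckling occurs about the weak axis: I_min = h·b³/12 = 135×53.0³/12 = 1.675×10^6 mm⁴ (b = 53.0 mm is the smaller dimension).
Effective length L_e = KL = 0.5×3.38 m = 1690 mm.
Euler critical load P_cr = π²EI/L_e² = π²×113000×1.675×10^6/1690² = 654000 N.
P_allow = P_cr/n = 654000/2.1 = 311400 N.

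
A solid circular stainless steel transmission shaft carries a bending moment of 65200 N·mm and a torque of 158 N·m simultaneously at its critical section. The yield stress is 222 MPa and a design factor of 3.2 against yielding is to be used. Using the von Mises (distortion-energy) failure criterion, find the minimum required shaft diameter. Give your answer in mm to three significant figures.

d = 28.1 mm

σ_allow = σ_y/n = 222/3.2 = 69.38 MPa.
For a solid shaft σ_b = 32M/(πd³) and τ = 16T/(πd³), so the von Mises stress is σ' = (16/πd³)·√(4M²+3T²).
√(4M²+3T²) = √(4×(65200)² + 3×(158000)²) = 303100 N·mm.
d³ = 16×303100/(π×69.38) = 22250 mm³.
d = 28.13 mm.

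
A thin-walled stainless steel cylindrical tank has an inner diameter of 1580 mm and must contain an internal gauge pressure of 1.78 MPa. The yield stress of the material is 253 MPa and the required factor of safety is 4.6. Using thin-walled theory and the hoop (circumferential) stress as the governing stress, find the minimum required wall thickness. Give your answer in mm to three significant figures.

t = 25.6 mm

σ_allow = 253/4.6 = 55.00 MPa.
Hoop stress σ_h = pD/(2t), so t = pD/(2σ_allow) = 1.78×1580/(2×55.00) = 25.57 mm.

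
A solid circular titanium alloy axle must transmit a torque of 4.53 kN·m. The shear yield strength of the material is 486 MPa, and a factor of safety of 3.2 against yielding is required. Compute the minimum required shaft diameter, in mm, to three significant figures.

d = 53.4 mm

Allowable shear stress τ_allow = 486/3.2 = 151.9 MPa.
For a solid shaft τ = 16T/(πd³), so d³ = 16T/(π τ_allow) = 16×4530000/(π×151.9) = 151900 mm³.
d = (151900)^(1/3) = 53.36 mm.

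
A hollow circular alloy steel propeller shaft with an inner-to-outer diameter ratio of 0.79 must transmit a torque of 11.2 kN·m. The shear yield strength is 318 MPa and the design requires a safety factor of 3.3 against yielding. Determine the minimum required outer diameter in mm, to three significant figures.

d_o = 99.0 mm

τ_allow = 318/3.3 = 96.36 MPa.
For a hollow shaft τ = 16T/[πd_o³(1−k⁴)] with k = 0.79, so 1−k⁴ = 0.6105.
d_o³ = 16T/[π τ_allow (1−k⁴)] = 16×1.1200×10^7/(π×96.36×0.6105) = 969600 mm³.
d_o = 98.98 mm.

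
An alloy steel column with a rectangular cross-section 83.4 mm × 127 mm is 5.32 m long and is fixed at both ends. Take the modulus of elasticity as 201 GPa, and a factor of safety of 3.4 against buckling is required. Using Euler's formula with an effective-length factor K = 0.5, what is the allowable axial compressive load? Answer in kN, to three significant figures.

P_allow = 506 kN

Buckling occurs about the weak axis: I_min = h·b³/12 = 127×83.4³/12 = 6.139×10^6 mm⁴ (b = 83.4 mm is the smaller dimension).
Effective length L_e = KL = 0.5×5.32 m = 2660 mm.
Euler critical load P_cr = π²EI/L_e² = π²×201000×6.139×10^6/2660² = 1.721×10^6 N.
P_allow = P_cr/n = 1.721×10^6/3.4 = 506300 N.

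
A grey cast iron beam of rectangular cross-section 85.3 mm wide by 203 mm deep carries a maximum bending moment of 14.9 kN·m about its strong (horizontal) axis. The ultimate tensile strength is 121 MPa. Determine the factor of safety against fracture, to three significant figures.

n = 4.76

Section modulus S = bh²/6 = 85.3×203²/6 = 585900 mm³.
σ = M/S = 1.4900×10^7/585900 = 25.43 MPa.
n = 121/25.43 = 4.758.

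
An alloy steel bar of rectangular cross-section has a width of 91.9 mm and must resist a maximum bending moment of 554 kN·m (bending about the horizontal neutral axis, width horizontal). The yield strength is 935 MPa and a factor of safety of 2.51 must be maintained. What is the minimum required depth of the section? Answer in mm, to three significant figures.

σ_allow = 935/2.51 = 372.5 MPa.
For a rectangular section σ = 6M/(bh²), so h² = 6M/(b σ_allow) = 6×5.5400×10^8/(91.9×372.5) = 97100 mm².
h = 311.6 mm.

h = 312 mm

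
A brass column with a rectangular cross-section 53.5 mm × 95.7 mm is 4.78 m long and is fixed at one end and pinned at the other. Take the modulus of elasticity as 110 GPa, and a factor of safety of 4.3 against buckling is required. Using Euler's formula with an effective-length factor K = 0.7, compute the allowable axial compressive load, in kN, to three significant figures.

P_allow = 27.5 kN

Buckling occurs about the weak axis: I_min = h·b³/12 = 95.7×53.5³/12 = 1.221×10^6 mm⁴ (b = 53.5 mm is the smaller dimension).
Effective length L_e = KL = 0.7×4.78 m = 3346 mm.
Euler critical load P_cr = π²EI/L_e² = π²×110000×1.221×10^6/3346² = 118400 N.
P_allow = P_cr/n = 118400/4.3 = 27540 N.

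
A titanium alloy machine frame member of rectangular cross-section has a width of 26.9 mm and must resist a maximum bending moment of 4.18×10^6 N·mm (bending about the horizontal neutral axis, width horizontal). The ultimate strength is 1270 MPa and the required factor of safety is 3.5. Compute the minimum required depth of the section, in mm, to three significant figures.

h = 50.7 mm

σ_allow = 1270/3.5 = 362.9 MPa.
For a rectangular section σ = 6M/(bh²), so h² = 6M/(b σ_allow) = 6×4180000/(26.9×362.9) = 2569 mm².
h = 50.69 mm.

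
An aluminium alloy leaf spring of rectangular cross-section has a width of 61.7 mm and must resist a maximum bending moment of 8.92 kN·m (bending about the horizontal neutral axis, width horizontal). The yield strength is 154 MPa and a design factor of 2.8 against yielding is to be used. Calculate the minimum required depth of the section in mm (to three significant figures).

h = 126 mm

σ_allow = 154/2.8 = 55.00 MPa.
For a rectangular section σ = 6M/(bh²), so h² = 6M/(b σ_allow) = 6×8920000/(61.7×55.00) = 15770 mm².
h = 125.6 mm.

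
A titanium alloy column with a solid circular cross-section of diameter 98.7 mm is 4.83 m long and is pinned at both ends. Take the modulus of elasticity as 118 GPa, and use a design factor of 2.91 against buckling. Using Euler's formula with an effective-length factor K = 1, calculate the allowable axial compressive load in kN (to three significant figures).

P_allow = 79.9 kN

I = πd⁴/64 = π×98.7⁴/64 = 4.658×10^6 mm⁴.
Effective length L_e = KL = 1×4.83 m = 4830 mm.
Euler critical load P_cr = π²EI/L_e² = π²×118000×4.658×10^6/4830² = 232600 N.
P_allow = P_cr/n = 232600/2.91 = 79920 N.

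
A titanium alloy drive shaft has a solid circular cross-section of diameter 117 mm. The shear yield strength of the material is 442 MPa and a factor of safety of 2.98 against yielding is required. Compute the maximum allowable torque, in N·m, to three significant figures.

T_allow = 46600 N·m

τ_allow = 442/2.98 = 148.3 MPa.
For a solid shaft T_allow = τ_allow·πd³/16; πd³/16 = π×117³/16 = 314500 mm³.
T_allow = 148.3×314500 = 4.664×10^7 N·mm = 46640 N·m.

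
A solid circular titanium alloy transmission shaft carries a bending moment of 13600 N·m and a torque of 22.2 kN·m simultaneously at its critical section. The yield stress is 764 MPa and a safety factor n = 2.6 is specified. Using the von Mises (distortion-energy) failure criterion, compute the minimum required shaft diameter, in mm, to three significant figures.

d = 93.5 mm

σ_allow = σ_y/n = 764/2.6 = 293.8 MPa.
For a solid shaft σ_b = 32M/(πd³) and τ = 16T/(πd³), so the von Mises stress is σ' = (16/πd³)·√(4M²+3T²).
√(4M²+3T²) = √(4×(1.360×10^7)² + 3×(2.220×10^7)²) = 4.710×10^7 N·mm.
d³ = 16×4.710×10^7/(π×293.8) = 816300 mm³.
d = 93.46 mm.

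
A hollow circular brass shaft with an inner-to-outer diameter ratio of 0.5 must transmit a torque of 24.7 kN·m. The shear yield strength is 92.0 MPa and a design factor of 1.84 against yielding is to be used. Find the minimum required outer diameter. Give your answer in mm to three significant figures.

d_o = 139 mm

τ_allow = 92.0/1.84 = 50.00 MPa.
For a hollow shaft τ = 16T/[πd_o³(1−k⁴)] with k = 0.5, so 1−k⁴ = 0.9375.
d_o³ = 16T/[π τ_allow (1−k⁴)] = 16×2.4700×10^7/(π×50.00×0.9375) = 2.684×10^6 mm³.
d_o = 139.0 mm.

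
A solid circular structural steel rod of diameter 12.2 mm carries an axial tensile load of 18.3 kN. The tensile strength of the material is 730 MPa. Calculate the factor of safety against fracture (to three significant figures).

A = πd²/4 = 116.9 mm².
σ = F/A = 18300/116.9 = 156.5 MPa.
n = 730/156.5 = 4.663.

n = 4.66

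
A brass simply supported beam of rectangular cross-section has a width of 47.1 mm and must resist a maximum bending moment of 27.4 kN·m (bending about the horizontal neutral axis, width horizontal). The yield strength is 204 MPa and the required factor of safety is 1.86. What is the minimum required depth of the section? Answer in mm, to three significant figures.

σ_allow = 204/1.86 = 109.7 MPa.
For a rectangular section σ = 6M/(bh²), so h² = 6M/(b σ_allow) = 6×2.7400×10^7/(47.1×109.7) = 31820 mm².
h = 178.4 mm.

h = 178 mm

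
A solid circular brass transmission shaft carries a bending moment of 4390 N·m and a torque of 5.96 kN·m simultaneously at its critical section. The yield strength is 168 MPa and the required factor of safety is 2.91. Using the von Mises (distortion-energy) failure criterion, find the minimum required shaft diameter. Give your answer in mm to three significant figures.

σ_allow = σ_y/n = 168/2.91 = 57.73 MPa.
For a solid shaft σ_b = 32M/(πd³) and τ = 16T/(πd³), so the von Mises stress is σ' = (16/πd³)·√(4M²+3T²).
√(4M²+3T²) = √(4×(4.390×10^6)² + 3×(5.960×10^6)²) = 1.355×10^7 N·mm.
d³ = 16×1.355×10^7/(π×57.73) = 1.196×10^6 mm³.
d = 106.1 mm.

d = 106 mm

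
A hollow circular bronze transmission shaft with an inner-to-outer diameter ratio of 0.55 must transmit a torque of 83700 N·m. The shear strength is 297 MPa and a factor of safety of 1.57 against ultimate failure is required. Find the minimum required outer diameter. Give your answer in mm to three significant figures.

d_o = 135 mm

τ_allow = 297/1.57 = 189.2 MPa.
For a hollow shaft τ = 16T/[πd_o³(1−k⁴)] with k = 0.55, so 1−k⁴ = 0.9085.
d_o³ = 16T/[π τ_allow (1−k⁴)] = 16×8.3700×10^7/(π×189.2×0.9085) = 2.480×10^6 mm³.
d_o = 135.4 mm.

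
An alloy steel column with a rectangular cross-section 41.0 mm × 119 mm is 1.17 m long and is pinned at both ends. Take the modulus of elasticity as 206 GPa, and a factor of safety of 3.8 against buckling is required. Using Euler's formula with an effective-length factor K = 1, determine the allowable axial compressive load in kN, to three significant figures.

Buckling occurs about the weak axis: I_min = h·b³/12 = 119×41.0³/12 = 683500 mm⁴ (b = 41.0 mm is the smaller dimension).
Effective length L_e = KL = 1×1.17 m = 1170 mm.
Euler critical load P_cr = π²EI/L_e² = π²×206000×683500/1170² = 1.015×10^6 N.
P_allow = P_cr/n = 1.015×10^6/3.8 = 267100 N.

P_allow = 267 kN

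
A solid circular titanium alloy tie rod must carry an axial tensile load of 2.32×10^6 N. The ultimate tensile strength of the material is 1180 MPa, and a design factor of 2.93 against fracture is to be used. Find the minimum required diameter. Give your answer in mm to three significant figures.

Allowable stress σ_allow = 1180/2.93 = 402.7 MPa.
Required area A = F/σ_allow = 2320000/402.7 = 5761 mm².
A = πd²/4 → d = √(4A/π) = 85.64 mm.

d = 85.6 mm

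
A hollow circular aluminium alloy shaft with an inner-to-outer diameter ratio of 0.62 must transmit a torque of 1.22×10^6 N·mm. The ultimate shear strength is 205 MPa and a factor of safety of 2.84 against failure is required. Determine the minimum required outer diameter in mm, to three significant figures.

τ_allow = 205/2.84 = 72.18 MPa.
For a hollow shaft τ = 16T/[πd_o³(1−k⁴)] with k = 0.62, so 1−k⁴ = 0.8522.
d_o³ = 16T/[π τ_allow (1−k⁴)] = 16×1220000/(π×72.18×0.8522) = 101000 mm³.
d_o = 46.57 mm.

d_o = 46.6 mm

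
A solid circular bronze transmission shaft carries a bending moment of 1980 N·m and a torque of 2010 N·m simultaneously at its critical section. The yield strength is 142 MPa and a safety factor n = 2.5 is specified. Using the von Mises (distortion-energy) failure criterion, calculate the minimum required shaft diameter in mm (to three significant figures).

σ_allow = σ_y/n = 142/2.5 = 56.80 MPa.
For a solid shaft σ_b = 32M/(πd³) and τ = 16T/(πd³), so the von Mises stress is σ' = (16/πd³)·√(4M²+3T²).
√(4M²+3T²) = √(4×(1.980×10^6)² + 3×(2.010×10^6)²) = 5.273×10^6 N·mm.
d³ = 16×5.273×10^6/(π×56.80) = 472800 mm³.
d = 77.90 mm.

d = 77.9 mm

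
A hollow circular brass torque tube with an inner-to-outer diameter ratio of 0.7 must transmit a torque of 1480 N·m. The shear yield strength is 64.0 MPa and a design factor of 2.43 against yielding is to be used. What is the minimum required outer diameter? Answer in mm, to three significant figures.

τ_allow = 64.0/2.43 = 26.34 MPa.
For a hollow shaft τ = 16T/[πd_o³(1−k⁴)] with k = 0.7, so 1−k⁴ = 0.7599.
d_o³ = 16T/[π τ_allow (1−k⁴)] = 16×1480000/(π×26.34×0.7599) = 376600 mm³.
d_o = 72.22 mm.

d_o = 72.2 mm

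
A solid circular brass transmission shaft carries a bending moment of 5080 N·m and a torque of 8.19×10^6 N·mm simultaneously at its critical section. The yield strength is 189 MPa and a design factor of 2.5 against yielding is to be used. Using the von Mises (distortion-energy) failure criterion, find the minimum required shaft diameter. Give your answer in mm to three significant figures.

σ_allow = σ_y/n = 189/2.5 = 75.60 MPa.
For a solid shaft σ_b = 32M/(πd³) and τ = 16T/(πd³), so the von Mises stress is σ' = (16/πd³)·√(4M²+3T²).
√(4M²+3T²) = √(4×(5.080×10^6)² + 3×(8.190×10^6)²) = 1.745×10^7 N·mm.
d³ = 16×1.745×10^7/(π×75.60) = 1.175×10^6 mm³.
d = 105.5 mm.

d = 106 mm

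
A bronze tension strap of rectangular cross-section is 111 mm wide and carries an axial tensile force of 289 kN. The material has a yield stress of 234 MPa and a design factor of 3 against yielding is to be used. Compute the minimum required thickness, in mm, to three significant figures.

t = 33.4 mm

σ_allow = 234/3 = 78.00 MPa.
Required area A = F/σ_allow = 289000/78.00 = 3705 mm².
t = A/w = 3705/111 = 33.38 mm.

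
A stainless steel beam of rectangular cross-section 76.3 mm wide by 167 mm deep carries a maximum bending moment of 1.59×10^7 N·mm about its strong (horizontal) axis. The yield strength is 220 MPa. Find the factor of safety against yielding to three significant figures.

Section modulus S = bh²/6 = 76.3×167²/6 = 354700 mm³.
σ = M/S = 1.5900×10^7/354700 = 44.83 MPa.
n = 220/44.83 = 4.907.

n = 4.91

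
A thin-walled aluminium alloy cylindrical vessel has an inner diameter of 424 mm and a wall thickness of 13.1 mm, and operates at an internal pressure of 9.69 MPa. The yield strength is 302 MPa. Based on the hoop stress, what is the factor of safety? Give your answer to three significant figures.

σ_h = pD/(2t) = 9.69×424/(2×13.1) = 156.8 MPa.
n = 302/156.8 = 1.926.

n = 1.93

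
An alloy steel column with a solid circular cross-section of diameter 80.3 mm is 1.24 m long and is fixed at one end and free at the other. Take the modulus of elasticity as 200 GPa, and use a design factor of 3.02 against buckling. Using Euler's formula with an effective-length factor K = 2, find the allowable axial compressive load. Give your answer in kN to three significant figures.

I = πd⁴/64 = π×80.3⁴/64 = 2.041×10^6 mm⁴.
Effective length L_e = KL = 2×1.24 m = 2480 mm.
Euler critical load P_cr = π²EI/L_e² = π²×200000×2.041×10^6/2480² = 655000 N.
P_allow = P_cr/n = 655000/3.02 = 216900 N.

P_allow = 217 kN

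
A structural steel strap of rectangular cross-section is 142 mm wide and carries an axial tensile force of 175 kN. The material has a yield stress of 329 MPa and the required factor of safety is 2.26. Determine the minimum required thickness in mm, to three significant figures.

t = 8.47 mm

σ_allow = 329/2.26 = 145.6 MPa.
Required area A = F/σ_allow = 175000/145.6 = 1202 mm².
t = A/w = 1202/142 = 8.466 mm.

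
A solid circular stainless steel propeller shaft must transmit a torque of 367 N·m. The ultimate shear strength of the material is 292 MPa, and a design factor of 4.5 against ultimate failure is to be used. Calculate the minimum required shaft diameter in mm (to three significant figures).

Allowable shear stress τ_allow = 292/4.5 = 64.89 MPa.
For a solid shaft τ = 16T/(πd³), so d³ = 16T/(π τ_allow) = 16×367000/(π×64.89) = 28800 mm³.
d = (28800)^(1/3) = 30.65 mm.

d = 30.7 mm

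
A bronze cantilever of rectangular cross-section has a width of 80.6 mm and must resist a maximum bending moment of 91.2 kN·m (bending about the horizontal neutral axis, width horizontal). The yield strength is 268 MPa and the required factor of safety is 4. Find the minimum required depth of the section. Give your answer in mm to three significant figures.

σ_allow = 268/4 = 67.00 MPa.
For a rectangular section σ = 6M/(bh²), so h² = 6M/(b σ_allow) = 6×9.1200×10^7/(80.6×67.00) = 101300 mm².
h = 318.3 mm.

h = 318 mm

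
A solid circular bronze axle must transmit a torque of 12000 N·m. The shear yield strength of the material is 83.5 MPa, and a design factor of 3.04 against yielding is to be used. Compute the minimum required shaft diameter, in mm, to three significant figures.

Allowable shear stress τ_allow = 83.5/3.04 = 27.47 MPa.
For a solid shaft τ = 16T/(πd³), so d³ = 16T/(π τ_allow) = 16×1.2000×10^7/(π×27.47) = 2.225×10^6 mm³.
d = (2.225×10^6)^(1/3) = 130.6 mm.

d = 131 mm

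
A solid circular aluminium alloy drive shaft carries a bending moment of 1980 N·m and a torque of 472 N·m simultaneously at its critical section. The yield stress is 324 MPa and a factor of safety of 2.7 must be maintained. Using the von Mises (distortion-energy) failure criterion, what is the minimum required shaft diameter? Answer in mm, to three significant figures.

σ_allow = σ_y/n = 324/2.7 = 120.0 MPa.
For a solid shaft σ_b = 32M/(πd³) and τ = 16T/(πd³), so the von Mises stress is σ' = (16/πd³)·√(4M²+3T²).
√(4M²+3T²) = √(4×(1.980×10^6)² + 3×(472000)²) = 4.044×10^6 N·mm.
d³ = 16×4.044×10^6/(π×120.0) = 171600 mm³.
d = 55.57 mm.

d = 55.6 mm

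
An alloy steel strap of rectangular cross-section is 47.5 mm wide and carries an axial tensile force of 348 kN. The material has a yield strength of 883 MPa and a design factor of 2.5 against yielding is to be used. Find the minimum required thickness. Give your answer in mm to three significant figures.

t = 20.7 mm

σ_allow = 883/2.5 = 353.2 MPa.
Required area A = F/σ_allow = 348000/353.2 = 985.3 mm².
t = A/w = 985.3/47.5 = 20.74 mm.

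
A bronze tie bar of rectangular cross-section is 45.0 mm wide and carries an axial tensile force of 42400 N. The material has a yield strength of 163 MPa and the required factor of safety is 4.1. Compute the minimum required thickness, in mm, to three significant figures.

σ_allow = 163/4.1 = 39.76 MPa.
Required area A = F/σ_allow = 42400/39.76 = 1067 mm².
t = A/w = 1067/45.0 = 23.70 mm.

t = 23.7 mm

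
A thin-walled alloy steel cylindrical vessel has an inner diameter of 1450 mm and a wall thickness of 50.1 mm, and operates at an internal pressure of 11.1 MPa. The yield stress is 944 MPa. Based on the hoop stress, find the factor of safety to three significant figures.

σ_h = pD/(2t) = 11.1×1450/(2×50.1) = 160.6 MPa.
n = 944/160.6 = 5.877.

n = 5.88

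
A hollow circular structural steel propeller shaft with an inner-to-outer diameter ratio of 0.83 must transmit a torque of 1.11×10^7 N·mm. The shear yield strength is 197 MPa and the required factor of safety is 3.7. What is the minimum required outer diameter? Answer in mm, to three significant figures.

d_o = 126 mm

τ_allow = 197/3.7 = 53.24 MPa.
For a hollow shaft τ = 16T/[πd_o³(1−k⁴)] with k = 0.83, so 1−k⁴ = 0.5254.
d_o³ = 16T/[π τ_allow (1−k⁴)] = 16×1.1100×10^7/(π×53.24×0.5254) = 2.021×10^6 mm³.
d_o = 126.4 mm.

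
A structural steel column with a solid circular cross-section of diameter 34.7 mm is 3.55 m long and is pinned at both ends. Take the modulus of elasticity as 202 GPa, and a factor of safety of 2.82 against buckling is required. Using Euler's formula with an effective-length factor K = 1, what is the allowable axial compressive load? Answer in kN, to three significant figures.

P_allow = 3.99 kN

I = πd⁴/64 = π×34.7⁴/64 = 71170 mm⁴.
Effective length L_e = KL = 1×3.55 m = 3550 mm.
Euler critical load P_cr = π²EI/L_e² = π²×202000×71170/3550² = 11260 N.
P_allow = P_cr/n = 11260/2.82 = 3992 N.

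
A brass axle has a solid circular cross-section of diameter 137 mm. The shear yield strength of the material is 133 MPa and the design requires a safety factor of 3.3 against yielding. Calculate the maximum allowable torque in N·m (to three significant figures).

τ_allow = 133/3.3 = 40.30 MPa.
For a solid shaft T_allow = τ_allow·πd³/16; πd³/16 = π×137³/16 = 504900 mm³.
T_allow = 40.30×504900 = 2.035×10^7 N·mm = 20350 N·m.

T_allow = 20300 N·m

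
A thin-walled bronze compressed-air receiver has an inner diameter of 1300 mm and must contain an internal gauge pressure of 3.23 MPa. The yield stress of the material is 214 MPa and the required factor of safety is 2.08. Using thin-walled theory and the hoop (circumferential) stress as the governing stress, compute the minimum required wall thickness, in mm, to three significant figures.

t = 20.4 mm

σ_allow = 214/2.08 = 102.9 MPa.
Hoop stress σ_h = pD/(2t), so t = pD/(2σ_allow) = 3.23×1300/(2×102.9) = 20.41 mm.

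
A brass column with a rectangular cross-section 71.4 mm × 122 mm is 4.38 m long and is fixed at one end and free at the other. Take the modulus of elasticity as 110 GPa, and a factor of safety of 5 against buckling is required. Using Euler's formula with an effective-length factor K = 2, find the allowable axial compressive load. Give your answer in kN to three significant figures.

P_allow = 10.5 kN

Buckling occurs about the weak axis: I_min = h·b³/12 = 122×71.4³/12 = 3.701×10^6 mm⁴ (b = 71.4 mm is the smaller dimension).
Effective length L_e = KL = 2×4.38 m = 8760 mm.
Euler critical load P_cr = π²EI/L_e² = π²×110000×3.701×10^6/8760² = 52350 N.
P_allow = P_cr/n = 52350/5 = 10470 N.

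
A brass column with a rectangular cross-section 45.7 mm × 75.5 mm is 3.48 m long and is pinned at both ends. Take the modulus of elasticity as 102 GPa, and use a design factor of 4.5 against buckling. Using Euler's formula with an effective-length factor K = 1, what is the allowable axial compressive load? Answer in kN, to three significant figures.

Buckling occurs about the weak axis: I_min = h·b³/12 = 75.5×45.7³/12 = 600500 mm⁴ (b = 45.7 mm is the smaller dimension).
Effective length L_e = KL = 1×3.48 m = 3480 mm.
Euler critical load P_cr = π²EI/L_e² = π²×102000×600500/3480² = 49920 N.
P_allow = P_cr/n = 49920/4.5 = 11090 N.

P_allow = 11.1 kN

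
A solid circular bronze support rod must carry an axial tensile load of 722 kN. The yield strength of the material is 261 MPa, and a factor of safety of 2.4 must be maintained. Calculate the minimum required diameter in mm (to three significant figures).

Allowable stress σ_allow = 261/2.4 = 108.8 MPa.
Required area A = F/σ_allow = 722000/108.8 = 6639 mm².
A = πd²/4 → d = √(4A/π) = 91.94 mm.

d = 91.9 mm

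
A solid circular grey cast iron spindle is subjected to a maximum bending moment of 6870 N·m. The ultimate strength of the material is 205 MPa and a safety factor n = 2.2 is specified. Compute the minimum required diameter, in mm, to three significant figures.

d = 90.9 mm

σ_allow = 205/2.2 = 93.18 MPa.
For a solid circular section σ = 32M/(πd³), so d³ = 32M/(π σ_allow) = 32×6870000/(π×93.18) = 751000 mm³.
d = 90.90 mm.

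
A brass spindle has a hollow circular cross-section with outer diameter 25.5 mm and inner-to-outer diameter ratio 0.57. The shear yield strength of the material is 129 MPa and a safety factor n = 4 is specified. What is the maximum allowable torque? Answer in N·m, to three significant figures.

T_allow = 93.9 N·m

τ_allow = 129/4 = 32.25 MPa.
For a hollow shaft T_allow = τ_allow·πd_o³(1−k⁴)/16 with 1−k⁴ = 0.8944, so πd_o³(1−k⁴)/16 = 2912 mm³.
T_allow = 32.25×2912 = 93910 N·mm = 93.91 N·m.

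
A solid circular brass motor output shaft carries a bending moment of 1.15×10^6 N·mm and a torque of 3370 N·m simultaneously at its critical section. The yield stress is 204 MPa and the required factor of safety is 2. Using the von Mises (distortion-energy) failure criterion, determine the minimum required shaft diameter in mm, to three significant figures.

d = 67.9 mm

σ_allow = σ_y/n = 204/2 = 102.0 MPa.
For a solid shaft σ_b = 32M/(πd³) and τ = 16T/(πd³), so the von Mises stress is σ' = (16/πd³)·√(4M²+3T²).
√(4M²+3T²) = √(4×(1.150×10^6)² + 3×(3.370×10^6)²) = 6.274×10^6 N·mm.
d³ = 16×6.274×10^6/(π×102.0) = 313300 mm³.
d = 67.92 mm.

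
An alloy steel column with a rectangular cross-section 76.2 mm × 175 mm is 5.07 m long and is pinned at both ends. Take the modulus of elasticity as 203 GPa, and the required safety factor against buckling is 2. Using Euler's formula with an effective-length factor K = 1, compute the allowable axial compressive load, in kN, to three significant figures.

Buckling occurs about the weak axis: I_min = h·b³/12 = 175×76.2³/12 = 6.452×10^6 mm⁴ (b = 76.2 mm is the smaller dimension).
Effective length L_e = KL = 1×5.07 m = 5070 mm.
Euler critical load P_cr = π²EI/L_e² = π²×203000×6.452×10^6/5070² = 502900 N.
P_allow = P_cr/n = 502900/2 = 251500 N.

P_allow = 251 kN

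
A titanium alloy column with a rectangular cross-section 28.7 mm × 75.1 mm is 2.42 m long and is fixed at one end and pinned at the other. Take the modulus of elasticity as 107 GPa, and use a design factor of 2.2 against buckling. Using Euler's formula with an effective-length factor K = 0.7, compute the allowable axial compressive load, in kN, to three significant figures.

Buckling occurs about the weak axis: I_min = h·b³/12 = 75.1×28.7³/12 = 147900 mm⁴ (b = 28.7 mm is the smaller dimension).
Effective length L_e = KL = 0.7×2.42 m = 1694 mm.
Euler critical load P_cr = π²EI/L_e² = π²×107000×147900/1694² = 54450 N.
P_allow = P_cr/n = 54450/2.2 = 24750 N.

P_allow = 24.7 kN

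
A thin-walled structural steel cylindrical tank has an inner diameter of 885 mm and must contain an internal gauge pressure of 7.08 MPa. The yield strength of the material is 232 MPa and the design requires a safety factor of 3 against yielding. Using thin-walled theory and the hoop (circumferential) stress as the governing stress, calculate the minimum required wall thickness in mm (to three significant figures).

σ_allow = 232/3 = 77.33 MPa.
Hoop stress σ_h = pD/(2t), so t = pD/(2σ_allow) = 7.08×885/(2×77.33) = 40.51 mm.

t = 40.5 mm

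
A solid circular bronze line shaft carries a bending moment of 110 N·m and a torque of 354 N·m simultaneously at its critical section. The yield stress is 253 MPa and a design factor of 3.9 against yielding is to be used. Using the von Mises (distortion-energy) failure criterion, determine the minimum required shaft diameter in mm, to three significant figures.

d = 37.1 mm

σ_allow = σ_y/n = 253/3.9 = 64.87 MPa.
For a solid shaft σ_b = 32M/(πd³) and τ = 16T/(πd³), so the von Mises stress is σ' = (16/πd³)·√(4M²+3T²).
√(4M²+3T²) = √(4×(110000)² + 3×(354000)²) = 651400 N·mm.
d³ = 16×651400/(π×64.87) = 51140 mm³.
d = 37.12 mm.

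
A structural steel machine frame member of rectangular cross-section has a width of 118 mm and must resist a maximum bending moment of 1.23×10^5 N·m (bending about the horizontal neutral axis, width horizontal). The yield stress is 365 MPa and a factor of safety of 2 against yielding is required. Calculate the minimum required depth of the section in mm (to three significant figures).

σ_allow = 365/2 = 182.5 MPa.
For a rectangular section σ = 6M/(bh²), so h² = 6M/(b σ_allow) = 6×1.2300×10^8/(118×182.5) = 34270 mm².
h = 185.1 mm.

h = 185 mm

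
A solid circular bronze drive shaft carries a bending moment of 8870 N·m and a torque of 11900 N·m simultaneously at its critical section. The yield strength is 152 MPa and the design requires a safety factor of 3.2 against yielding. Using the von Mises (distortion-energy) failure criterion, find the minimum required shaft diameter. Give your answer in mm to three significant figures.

σ_allow = σ_y/n = 152/3.2 = 47.50 MPa.
For a solid shaft σ_b = 32M/(πd³) and τ = 16T/(πd³), so the von Mises stress is σ' = (16/πd³)·√(4M²+3T²).
√(4M²+3T²) = √(4×(8.870×10^6)² + 3×(1.190×10^7)²) = 2.719×10^7 N·mm.
d³ = 16×2.719×10^7/(π×47.50) = 2.916×10^6 mm³.
d = 142.9 mm.

d = 143 mm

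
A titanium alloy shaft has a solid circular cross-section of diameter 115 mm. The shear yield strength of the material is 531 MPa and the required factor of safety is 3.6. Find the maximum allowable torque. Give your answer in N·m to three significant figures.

T_allow = 44000 N·m

τ_allow = 531/3.6 = 147.5 MPa.
For a solid shaft T_allow = τ_allow·πd³/16; πd³/16 = π×115³/16 = 298600 mm³.
T_allow = 147.5×298600 = 4.405×10^7 N·mm = 44050 N·m.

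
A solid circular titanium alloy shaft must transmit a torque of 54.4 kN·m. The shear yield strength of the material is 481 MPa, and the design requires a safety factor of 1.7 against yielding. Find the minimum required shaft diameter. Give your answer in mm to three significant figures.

d = 99.3 mm

Allowable shear stress τ_allow = 481/1.7 = 282.9 MPa.
For a solid shaft τ = 16T/(πd³), so d³ = 16T/(π τ_allow) = 16×5.4400×10^7/(π×282.9) = 979200 mm³.
d = (979200)^(1/3) = 99.30 mm.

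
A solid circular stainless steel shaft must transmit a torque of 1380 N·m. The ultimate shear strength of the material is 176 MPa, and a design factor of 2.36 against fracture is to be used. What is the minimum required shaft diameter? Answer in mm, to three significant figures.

Allowable shear stress τ_allow = 176/2.36 = 74.58 MPa.
For a solid shaft τ = 16T/(πd³), so d³ = 16T/(π τ_allow) = 16×1380000/(π×74.58) = 94240 mm³.
d = (94240)^(1/3) = 45.51 mm.

d = 45.5 mm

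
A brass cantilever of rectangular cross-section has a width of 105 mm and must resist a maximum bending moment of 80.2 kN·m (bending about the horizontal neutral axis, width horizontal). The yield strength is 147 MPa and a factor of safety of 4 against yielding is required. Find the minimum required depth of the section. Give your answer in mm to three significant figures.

σ_allow = 147/4 = 36.75 MPa.
For a rectangular section σ = 6M/(bh²), so h² = 6M/(b σ_allow) = 6×8.0200×10^7/(105×36.75) = 124700 mm².
h = 353.1 mm.

h = 353 mm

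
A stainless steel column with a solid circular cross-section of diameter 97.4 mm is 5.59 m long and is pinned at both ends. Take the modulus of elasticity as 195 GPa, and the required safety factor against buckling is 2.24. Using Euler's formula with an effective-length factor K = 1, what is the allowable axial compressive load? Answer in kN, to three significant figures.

I = πd⁴/64 = π×97.4⁴/64 = 4.418×10^6 mm⁴.
Effective length L_e = KL = 1×5.59 m = 5590 mm.
Euler critical load P_cr = π²EI/L_e² = π²×195000×4.418×10^6/5590² = 272100 N.
P_allow = P_cr/n = 272100/2.24 = 121500 N.

P_allow = 121 kN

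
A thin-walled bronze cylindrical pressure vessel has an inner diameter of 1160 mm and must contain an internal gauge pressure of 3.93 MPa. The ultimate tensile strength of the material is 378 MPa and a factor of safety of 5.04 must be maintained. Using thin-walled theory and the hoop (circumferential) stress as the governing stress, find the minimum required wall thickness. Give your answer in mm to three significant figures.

σ_allow = 378/5.04 = 75.00 MPa.
Hoop stress σ_h = pD/(2t), so t = pD/(2σ_allow) = 3.93×1160/(2×75.00) = 30.39 mm.

t = 30.4 mm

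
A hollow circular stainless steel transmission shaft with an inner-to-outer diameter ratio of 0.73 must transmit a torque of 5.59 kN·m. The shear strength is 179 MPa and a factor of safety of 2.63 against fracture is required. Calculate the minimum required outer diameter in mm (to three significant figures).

τ_allow = 179/2.63 = 68.06 MPa.
For a hollow shaft τ = 16T/[πd_o³(1−k⁴)] with k = 0.73, so 1−k⁴ = 0.7160.
d_o³ = 16T/[π τ_allow (1−k⁴)] = 16×5590000/(π×68.06×0.7160) = 584200 mm³.
d_o = 83.60 mm.

d_o = 83.6 mm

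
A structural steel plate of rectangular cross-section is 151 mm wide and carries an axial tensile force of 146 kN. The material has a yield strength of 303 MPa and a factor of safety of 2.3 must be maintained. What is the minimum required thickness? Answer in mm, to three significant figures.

σ_allow = 303/2.3 = 131.7 MPa.
Required area A = F/σ_allow = 146000/131.7 = 1108 mm².
t = A/w = 1108/151 = 7.339 mm.

t = 7.34 mm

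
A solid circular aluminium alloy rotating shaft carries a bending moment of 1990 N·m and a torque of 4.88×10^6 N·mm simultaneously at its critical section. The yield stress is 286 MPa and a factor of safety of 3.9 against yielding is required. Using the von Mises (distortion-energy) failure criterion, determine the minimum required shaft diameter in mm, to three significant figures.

σ_allow = σ_y/n = 286/3.9 = 73.33 MPa.
For a solid shaft σ_b = 32M/(πd³) and τ = 16T/(πd³), so the von Mises stress is σ' = (16/πd³)·√(4M²+3T²).
√(4M²+3T²) = √(4×(1.990×10^6)² + 3×(4.880×10^6)²) = 9.343×10^6 N·mm.
d³ = 16×9.343×10^6/(π×73.33) = 648800 mm³.
d = 86.57 mm.

d = 86.6 mm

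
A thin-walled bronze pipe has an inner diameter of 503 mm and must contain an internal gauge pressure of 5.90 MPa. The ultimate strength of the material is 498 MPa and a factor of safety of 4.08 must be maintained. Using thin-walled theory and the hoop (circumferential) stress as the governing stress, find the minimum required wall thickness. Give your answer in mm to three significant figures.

t = 12.2 mm

σ_allow = 498/4.08 = 122.1 MPa.
Hoop stress σ_h = pD/(2t), so t = pD/(2σ_allow) = 5.90×503/(2×122.1) = 12.16 mm.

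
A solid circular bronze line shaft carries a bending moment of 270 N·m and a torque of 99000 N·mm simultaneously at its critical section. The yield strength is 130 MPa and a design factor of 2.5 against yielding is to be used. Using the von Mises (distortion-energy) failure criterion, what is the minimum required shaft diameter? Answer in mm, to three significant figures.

σ_allow = σ_y/n = 130/2.5 = 52.00 MPa.
For a solid shaft σ_b = 32M/(πd³) and τ = 16T/(πd³), so the von Mises stress is σ' = (16/πd³)·√(4M²+3T²).
√(4M²+3T²) = √(4×(270000)² + 3×(99000)²) = 566600 N·mm.
d³ = 16×566600/(π×52.00) = 55490 mm³.
d = 38.14 mm.

d = 38.1 mm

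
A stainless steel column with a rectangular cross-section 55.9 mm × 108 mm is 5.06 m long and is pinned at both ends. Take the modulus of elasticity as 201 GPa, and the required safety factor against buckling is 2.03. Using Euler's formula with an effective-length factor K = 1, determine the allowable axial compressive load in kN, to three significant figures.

P_allow = 60.0 kN

Buckling occurs about the weak axis: I_min = h·b³/12 = 108×55.9³/12 = 1.572×10^6 mm⁴ (b = 55.9 mm is the smaller dimension).
Effective length L_e = KL = 1×5.06 m = 5060 mm.
Euler critical load P_cr = π²EI/L_e² = π²×201000×1.572×10^6/5060² = 121800 N.
P_allow = P_cr/n = 121800/2.03 = 60000 N.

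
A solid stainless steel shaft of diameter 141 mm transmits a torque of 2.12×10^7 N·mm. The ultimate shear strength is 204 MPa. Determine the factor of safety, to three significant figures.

τ = 16T/(πd³) = 16×2.1200×10^7/(π×141³) = 38.52 MPa.
n = τ_limit/τ = 204/38.52 = 5.296.

n = 5.30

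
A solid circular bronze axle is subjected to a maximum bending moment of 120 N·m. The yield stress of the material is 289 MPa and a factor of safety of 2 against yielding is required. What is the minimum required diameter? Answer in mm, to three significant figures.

σ_allow = 289/2 = 144.5 MPa.
For a solid circular section σ = 32M/(πd³), so d³ = 32M/(π σ_allow) = 32×120000/(π×144.5) = 8459 mm³.
d = 20.38 mm.

d = 20.4 mm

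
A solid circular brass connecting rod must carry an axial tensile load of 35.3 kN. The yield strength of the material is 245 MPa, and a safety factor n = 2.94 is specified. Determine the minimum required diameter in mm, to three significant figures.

Allowable stress σ_allow = 245/2.94 = 83.33 MPa.
Required area A = F/σ_allow = 35300/83.33 = 423.6 mm².
A = πd²/4 → d = √(4A/π) = 23.22 mm.

d = 23.2 mm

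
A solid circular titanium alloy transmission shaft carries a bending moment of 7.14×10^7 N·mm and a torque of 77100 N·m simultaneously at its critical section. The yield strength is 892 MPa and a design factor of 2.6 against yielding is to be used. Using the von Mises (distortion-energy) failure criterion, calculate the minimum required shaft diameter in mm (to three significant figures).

d = 143 mm

σ_allow = σ_y/n = 892/2.6 = 343.1 MPa.
For a solid shaft σ_b = 32M/(πd³) and τ = 16T/(πd³), so the von Mises stress is σ' = (16/πd³)·√(4M²+3T²).
√(4M²+3T²) = √(4×(7.140×10^7)² + 3×(7.710×10^7)²) = 1.955×10^8 N·mm.
d³ = 16×1.955×10^8/(π×343.1) = 2.902×10^6 mm³.
d = 142.6 mm.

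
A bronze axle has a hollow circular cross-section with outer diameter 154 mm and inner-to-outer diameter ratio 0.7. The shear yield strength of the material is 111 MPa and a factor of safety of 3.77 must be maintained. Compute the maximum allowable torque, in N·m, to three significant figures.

T_allow = 16000 N·m

τ_allow = 111/3.77 = 29.44 MPa.
For a hollow shaft T_allow = τ_allow·πd_o³(1−k⁴)/16 with 1−k⁴ = 0.7599, so πd_o³(1−k⁴)/16 = 544900 mm³.
T_allow = 29.44×544900 = 1.604×10^7 N·mm = 16040 N·m.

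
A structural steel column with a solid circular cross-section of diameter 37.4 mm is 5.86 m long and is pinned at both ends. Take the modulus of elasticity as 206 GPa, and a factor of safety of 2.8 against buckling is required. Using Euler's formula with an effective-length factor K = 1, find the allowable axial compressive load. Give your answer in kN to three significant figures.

I = πd⁴/64 = π×37.4⁴/64 = 96040 mm⁴.
Effective length L_e = KL = 1×5.86 m = 5860 mm.
Euler critical load P_cr = π²EI/L_e² = π²×206000×96040/5860² = 5686 N.
P_allow = P_cr/n = 5686/2.8 = 2031 N.

P_allow = 2.03 kN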